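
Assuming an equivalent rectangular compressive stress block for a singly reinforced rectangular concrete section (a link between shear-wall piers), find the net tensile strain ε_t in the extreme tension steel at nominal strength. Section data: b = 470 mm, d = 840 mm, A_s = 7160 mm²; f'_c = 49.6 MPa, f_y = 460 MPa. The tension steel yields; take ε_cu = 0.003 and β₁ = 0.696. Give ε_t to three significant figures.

a = A_s f_y/(0.85 f'_c b) = 166.22 mm.
β₁ = 0.696, so c = a/β₁ = 166.22/0.696 = 238.82 mm.
From the linear strain diagram with ε_cu = 0.003: ε_t = 0.003 (d − c)/c = 0.003 × (840 − 238.82)/238.82 = 0.00755.
Since ε_t ≥ 0.005, the section is tension-controlled.

ε_t ≈ 0.00755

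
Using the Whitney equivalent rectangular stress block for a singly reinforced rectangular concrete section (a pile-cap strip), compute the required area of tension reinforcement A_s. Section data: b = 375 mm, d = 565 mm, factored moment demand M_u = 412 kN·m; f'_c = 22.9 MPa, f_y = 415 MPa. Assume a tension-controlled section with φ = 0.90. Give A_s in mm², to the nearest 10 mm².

A_s ≈ 2190 mm²

M_n = M_u/φ = 412/0.90 = 457.778 kN·m.
With M_n = 0.85 f'_c a b (d − a/2), solve the quadratic for a:
a = d − √(d² − 2M_n/(0.85 f'_c b)) = 565 − √(565² − 2 × 457.778×10⁶/(0.85 × 22.9 × 375)) = 124.78 mm.
A_s = 0.85 f'_c a b / f_y = 0.85 × 22.9 × 124.78 × 375 / 415 = 2194.7 mm².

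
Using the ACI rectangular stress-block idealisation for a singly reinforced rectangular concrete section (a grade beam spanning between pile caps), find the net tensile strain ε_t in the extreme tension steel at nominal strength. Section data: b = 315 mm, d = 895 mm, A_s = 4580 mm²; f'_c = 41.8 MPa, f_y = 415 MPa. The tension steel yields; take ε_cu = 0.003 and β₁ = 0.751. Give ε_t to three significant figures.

ε_t ≈ 0.00887

a = A_s f_y/(0.85 f'_c b) = 169.83 mm.
β₁ = 0.751, so c = a/β₁ = 169.83/0.751 = 226.14 mm.
From the linear strain diagram with ε_cu = 0.003: ε_t = 0.003 (d − c)/c = 0.003 × (895 − 226.14)/226.14 = 0.00887.
Since ε_t ≥ 0.005, the section is tension-controlled.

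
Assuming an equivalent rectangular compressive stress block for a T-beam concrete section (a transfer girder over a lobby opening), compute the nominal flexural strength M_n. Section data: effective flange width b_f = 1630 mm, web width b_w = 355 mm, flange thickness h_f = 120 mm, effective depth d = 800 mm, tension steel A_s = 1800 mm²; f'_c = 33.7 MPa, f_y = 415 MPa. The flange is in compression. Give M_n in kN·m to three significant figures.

M_n ≈ 592 kN·m

Tension: T = A_s f_y = 1800 × 415 = 747000 N.
Try a within the flange: a = T/(0.85 f'_c b_f) = 747000/(0.85 × 33.7 × 1630) = 16.00 mm.
Since a = 16.00 ≤ h_f = 120 mm, the stress block lies entirely in the flange; analyse as a rectangular beam of width b_f.
M_n = T(d − a/2) = 747000 × (800 − 8) = 591.62 × 10⁶ N·mm.
M_n = 591.62 kN·m.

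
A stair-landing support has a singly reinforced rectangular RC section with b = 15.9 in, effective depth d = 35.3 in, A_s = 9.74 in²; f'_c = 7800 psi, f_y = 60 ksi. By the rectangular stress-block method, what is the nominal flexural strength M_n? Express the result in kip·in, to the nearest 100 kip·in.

T = A_s f_y = 9.74 × 60 = 584.4 kips.
a = T/(0.85 f'_c b) = 584.4/(0.85 × 7.8 × 15.9) = 5.544 in.
M_n = T(d − a/2) = 584.4 × (35.3 − 2.772) = 19009.4 kip·in.

M_n ≈ 19000 kip·in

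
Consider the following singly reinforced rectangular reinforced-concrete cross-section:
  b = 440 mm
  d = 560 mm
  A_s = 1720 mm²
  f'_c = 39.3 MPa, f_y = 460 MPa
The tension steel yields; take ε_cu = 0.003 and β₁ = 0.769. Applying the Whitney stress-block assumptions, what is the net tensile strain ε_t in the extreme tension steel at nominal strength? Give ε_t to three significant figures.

ε_t ≈ 0.0210

a = A_s f_y/(0.85 f'_c b) = 53.83 mm.
β₁ = 0.769, so c = a/β₁ = 53.83/0.769 = 70.00 mm.
From the linear strain diagram with ε_cu = 0.003: ε_t = 0.003 (d − c)/c = 0.003 × (560 − 70.00)/70.00 = 0.0210.
Since ε_t ≥ 0.005, the section is tension-controlled.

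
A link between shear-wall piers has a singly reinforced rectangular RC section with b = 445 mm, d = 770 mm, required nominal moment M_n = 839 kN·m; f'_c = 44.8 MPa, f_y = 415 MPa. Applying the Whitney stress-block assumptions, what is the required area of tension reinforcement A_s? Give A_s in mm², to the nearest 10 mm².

A_s ≈ 2750 mm²

With M_n = 0.85 f'_c a b (d − a/2), solve the quadratic for a:
a = d − √(d² − 2M_n/(0.85 f'_c b)) = 770 − √(770² − 2 × 839×10⁶/(0.85 × 44.8 × 445)) = 67.24 mm.
A_s = 0.85 f'_c a b / f_y = 0.85 × 44.8 × 67.24 × 445 / 415 = 2745.6 mm².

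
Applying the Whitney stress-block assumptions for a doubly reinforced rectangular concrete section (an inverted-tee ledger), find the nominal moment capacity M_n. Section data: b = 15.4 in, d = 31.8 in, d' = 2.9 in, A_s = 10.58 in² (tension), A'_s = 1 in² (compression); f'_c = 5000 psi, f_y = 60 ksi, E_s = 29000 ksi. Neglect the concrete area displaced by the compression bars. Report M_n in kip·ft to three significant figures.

M_n ≈ 1460 kip·ft

Assume both steels yield.
a = (A_s − A'_s) f_y/(0.85 f'_c b) = (10.58 − 1) × 60/(0.85 × 5 × 15.4) = 8.782 in.
c = a/β₁ = 8.782/0.8 = 10.978 in; ε'_s = 0.003(c − d')/c = 0.0022 ≥ ε_y = 0.0021, so the compression steel yields.
M_n = (A_s − A'_s) f_y (d − a/2) + A'_s f_y (d − d') = 574.8 × (31.8 − 4.391) + 60 × (31.8 − 2.9) = 15754.7 + 1734.0 = 17488.7 kip·in = 17488.7/12 = 1457.39 kip·ft.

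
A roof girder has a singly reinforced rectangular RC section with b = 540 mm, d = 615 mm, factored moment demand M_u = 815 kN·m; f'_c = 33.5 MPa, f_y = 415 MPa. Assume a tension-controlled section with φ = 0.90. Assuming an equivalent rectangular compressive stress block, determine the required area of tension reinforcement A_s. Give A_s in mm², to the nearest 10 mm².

M_n = M_u/φ = 815/0.90 = 905.556 kN·m.
With M_n = 0.85 f'_c a b (d − a/2), solve the quadratic for a:
a = d − √(d² − 2M_n/(0.85 f'_c b)) = 615 − √(615² − 2 × 905.556×10⁶/(0.85 × 33.5 × 540)) = 104.67 mm.
A_s = 0.85 f'_c a b / f_y = 0.85 × 33.5 × 104.67 × 540 / 415 = 3878.2 mm².

A_s ≈ 3880 mm²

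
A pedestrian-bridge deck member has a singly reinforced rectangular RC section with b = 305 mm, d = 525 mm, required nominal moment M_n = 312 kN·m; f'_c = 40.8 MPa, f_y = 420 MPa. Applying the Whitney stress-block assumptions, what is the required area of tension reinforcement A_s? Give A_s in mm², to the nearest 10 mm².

A_s ≈ 1500 mm²

With M_n = 0.85 f'_c a b (d − a/2), solve the quadratic for a:
a = d − √(d² − 2M_n/(0.85 f'_c b)) = 525 − √(525² − 2 × 312×10⁶/(0.85 × 40.8 × 305)) = 59.56 mm.
A_s = 0.85 f'_c a b / f_y = 0.85 × 40.8 × 59.56 × 305 / 420 = 1500.0 mm².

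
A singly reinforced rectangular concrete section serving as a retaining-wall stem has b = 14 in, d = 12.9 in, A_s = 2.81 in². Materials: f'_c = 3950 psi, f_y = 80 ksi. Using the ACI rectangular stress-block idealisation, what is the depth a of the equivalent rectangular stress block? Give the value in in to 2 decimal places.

a ≈ 4.78 in

T = A_s f_y = 2.81 × 80 = 224.8 kips.
a = T/(0.85 f'_c b) = 224.8/(0.85 × 3.95 × 14) = 4.78 in.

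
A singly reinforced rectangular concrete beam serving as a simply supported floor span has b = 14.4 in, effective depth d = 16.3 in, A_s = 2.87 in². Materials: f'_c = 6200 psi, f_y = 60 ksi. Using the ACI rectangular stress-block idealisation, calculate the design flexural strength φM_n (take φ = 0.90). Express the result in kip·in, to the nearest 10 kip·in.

T = A_s f_y = 2.87 × 60 = 172.2 kips.
a = T/(0.85 f'_c b) = 172.2/(0.85 × 6.2 × 14.4) = 2.269 in.
M_n = T(d − a/2) = 172.2 × (16.3 − 1.1345) = 2611.5 kip·in.
φM_n = 0.90 × 2611.5 = 2350.4 kip·in.

φM_n ≈ 2350 kip·in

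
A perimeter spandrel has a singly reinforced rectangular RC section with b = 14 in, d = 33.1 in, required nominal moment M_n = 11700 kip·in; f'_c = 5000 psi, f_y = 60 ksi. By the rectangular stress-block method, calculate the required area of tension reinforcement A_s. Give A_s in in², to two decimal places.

A_s ≈ 6.54 in²

From M_n = 0.85 f'_c a b (d − a/2):
a = d − √(d² − 2M_n/(0.85 f'_c b)) = 33.1 − √(33.1² − 2 × 11700/(0.85 × 5 × 14)) = 6.598 in.
A_s = 0.85 f'_c a b / f_y = 0.85 × 5 × 6.598 × 14 / 60 = 6.543 in².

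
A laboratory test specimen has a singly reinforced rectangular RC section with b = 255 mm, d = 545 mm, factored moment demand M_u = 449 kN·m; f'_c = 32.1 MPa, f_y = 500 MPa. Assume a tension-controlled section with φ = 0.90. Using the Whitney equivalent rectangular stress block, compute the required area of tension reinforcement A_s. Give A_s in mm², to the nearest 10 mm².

M_n = M_u/φ = 449/0.90 = 498.889 kN·m.
With M_n = 0.85 f'_c a b (d − a/2), solve the quadratic for a:
a = d − √(d² − 2M_n/(0.85 f'_c b)) = 545 − √(545² − 2 × 498.889×10⁶/(0.85 × 32.1 × 255)) = 153.06 mm.
A_s = 0.85 f'_c a b / f_y = 0.85 × 32.1 × 153.06 × 255 / 500 = 2129.9 mm².

A_s ≈ 2130 mm²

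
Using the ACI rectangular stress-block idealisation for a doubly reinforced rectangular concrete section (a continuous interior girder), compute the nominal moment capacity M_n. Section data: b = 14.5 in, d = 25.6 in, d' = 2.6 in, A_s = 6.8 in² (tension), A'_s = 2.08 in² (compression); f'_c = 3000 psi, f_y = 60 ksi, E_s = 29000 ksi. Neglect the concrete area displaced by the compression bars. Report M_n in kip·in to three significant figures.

Assume both steels yield.
a = (A_s − A'_s) f_y/(0.85 f'_c b) = (6.8 − 2.08) × 60/(0.85 × 3 × 14.5) = 7.659 in.
c = a/β₁ = 7.659/0.85 = 9.011 in; ε'_s = 0.003(c − d')/c = 0.0021 ≥ ε_y = 0.0021, so the compression steel yields.
M_n = (A_s − A'_s) f_y (d − a/2) + A'_s f_y (d − d') = 283.2 × (25.6 − 3.8295) + 124.8 × (25.6 − 2.6) = 6165.4 + 2870.4 = 9035.8 kip·in.

M_n ≈ 9040 kip·in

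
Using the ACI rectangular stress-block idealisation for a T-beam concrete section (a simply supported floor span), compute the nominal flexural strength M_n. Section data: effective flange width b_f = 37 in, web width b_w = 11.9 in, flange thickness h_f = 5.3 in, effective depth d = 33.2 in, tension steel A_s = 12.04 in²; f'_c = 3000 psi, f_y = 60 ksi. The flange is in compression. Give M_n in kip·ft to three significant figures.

M_n ≈ 1720 kip·ft

Tension: T = A_s f_y = 12.04 × 60 = 722.4 kips.
Try a within the flange: a = T/(0.85 f'_c b_f) = 722.4/(0.85 × 3 × 37) = 7.657 in.
a = 7.657 > h_f = 5.3 in: the block extends into the web. Split into flange-overhang and web parts.
C_f = 0.85 f'_c (b_f − b_w) h_f = 0.85 × 3 × (37 − 11.9) × 5.3 = 339.2 kips.
Remaining web compression depth: a_w = (T − C_f)/(0.85 f'_c b_w) = (722.4 − 339.2)/(0.85 × 3 × 11.9) = 12.628 in.
M_n = C_f(d − h_f/2) + (T − C_f)(d − a_w/2) = 339.2 × (33.2 − 2.65) + 383.2 × (33.2 − 6.314) = 10362.6 + 10302.7 = 20665.3 kip·in.
M_n = 20665.3/12 = 1722.11 kip·ft.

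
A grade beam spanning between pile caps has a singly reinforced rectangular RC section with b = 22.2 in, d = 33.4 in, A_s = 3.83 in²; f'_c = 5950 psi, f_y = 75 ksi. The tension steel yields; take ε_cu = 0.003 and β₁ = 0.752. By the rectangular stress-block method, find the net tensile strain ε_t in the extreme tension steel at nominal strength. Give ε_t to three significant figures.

ε_t ≈ 0.0265

a = A_s f_y/(0.85 f'_c b) = 2.558 in.
β₁ = 0.752, so c = a/β₁ = 2.558/0.752 = 3.402 in.
From the linear strain diagram with ε_cu = 0.003: ε_t = 0.003 (d − c)/c = 0.003 × (33.4 − 3.402)/3.402 = 0.0265.
Since ε_t ≥ 0.005, the section is tension-controlled.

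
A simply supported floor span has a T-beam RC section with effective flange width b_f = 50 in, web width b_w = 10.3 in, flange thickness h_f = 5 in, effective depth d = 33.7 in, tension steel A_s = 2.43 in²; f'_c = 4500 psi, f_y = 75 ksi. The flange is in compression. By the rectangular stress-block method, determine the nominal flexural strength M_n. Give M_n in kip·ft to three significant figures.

Tension: T = A_s f_y = 2.43 × 75 = 182.25 kips.
Try a within the flange: a = T/(0.85 f'_c b_f) = 182.25/(0.85 × 4.5 × 50) = 0.953 in.
Since a = 0.953 ≤ h_f = 5 in, the stress block lies entirely in the flange; analyse as a rectangular beam of width b_f.
M_n = T(d − a/2) = 182.25 × (33.7 − 0.4765) = 6055.0 kip·in.
M_n = 6055.0/12 = 504.58 kip·ft.

M_n ≈ 505 kip·ft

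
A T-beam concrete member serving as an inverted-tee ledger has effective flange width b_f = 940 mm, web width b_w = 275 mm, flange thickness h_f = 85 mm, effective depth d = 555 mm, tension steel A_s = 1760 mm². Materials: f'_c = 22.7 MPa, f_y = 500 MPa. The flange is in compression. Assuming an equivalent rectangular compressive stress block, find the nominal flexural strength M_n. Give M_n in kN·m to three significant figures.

Tension: T = A_s f_y = 1760 × 500 = 880000 N.
Try a within the flange: a = T/(0.85 f'_c b_f) = 880000/(0.85 × 22.7 × 940) = 48.52 mm.
Since a = 48.52 ≤ h_f = 85 mm, the stress block lies entirely in the flange; analyse as a rectangular beam of width b_f.
M_n = T(d − a/2) = 880000 × (555 − 24.26) = 467.05 × 10⁶ N·mm.
M_n = 467.05 kN·m.

M_n ≈ 467 kN·m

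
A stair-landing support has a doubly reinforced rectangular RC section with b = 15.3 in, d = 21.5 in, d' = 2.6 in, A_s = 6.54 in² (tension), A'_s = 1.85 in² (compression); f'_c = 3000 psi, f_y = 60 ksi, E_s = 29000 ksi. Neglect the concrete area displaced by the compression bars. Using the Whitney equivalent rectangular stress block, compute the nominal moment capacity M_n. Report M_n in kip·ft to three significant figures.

M_n ≈ 594 kip·ft

Assume both steels yield.
a = (A_s − A'_s) f_y/(0.85 f'_c b) = (6.54 − 1.85) × 60/(0.85 × 3 × 15.3) = 7.213 in.
c = a/β₁ = 7.213/0.85 = 8.486 in; ε'_s = 0.003(c − d')/c = 0.0021 ≥ ε_y = 0.0021, so the compression steel yields.
M_n = (A_s − A'_s) f_y (d − a/2) + A'_s f_y (d − d') = 281.4 × (21.5 − 3.6065) + 111 × (21.5 − 2.6) = 5035.2 + 2097.9 = 7133.1 kip·in = 7133.1/12 = 594.43 kip·ft.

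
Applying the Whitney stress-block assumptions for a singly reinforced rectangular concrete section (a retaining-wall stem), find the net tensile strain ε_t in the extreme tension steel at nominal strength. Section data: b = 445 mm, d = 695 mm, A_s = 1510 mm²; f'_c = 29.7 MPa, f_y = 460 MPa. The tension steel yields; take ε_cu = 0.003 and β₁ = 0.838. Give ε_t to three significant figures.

ε_t ≈ 0.0253

a = A_s f_y/(0.85 f'_c b) = 61.83 mm.
β₁ = 0.838, so c = a/β₁ = 61.83/0.838 = 73.78 mm.
From the linear strain diagram with ε_cu = 0.003: ε_t = 0.003 (d − c)/c = 0.003 × (695 − 73.78)/73.78 = 0.0253.
Since ε_t ≥ 0.005, the section is tension-controlled.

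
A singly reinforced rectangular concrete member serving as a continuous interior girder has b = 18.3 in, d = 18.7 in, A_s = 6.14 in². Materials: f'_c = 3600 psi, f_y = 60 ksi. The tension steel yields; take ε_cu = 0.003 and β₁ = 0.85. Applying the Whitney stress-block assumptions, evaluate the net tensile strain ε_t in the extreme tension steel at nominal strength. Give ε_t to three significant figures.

ε_t ≈ 0.00425

a = A_s f_y/(0.85 f'_c b) = 6.579 in.
β₁ = 0.85, so c = a/β₁ = 6.579/0.85 = 7.740 in.
From the linear strain diagram with ε_cu = 0.003: ε_t = 0.003 (d − c)/c = 0.003 × (18.7 − 7.740)/7.740 = 0.00425.
ε_t is between 0.004 and 0.005 — transition zone.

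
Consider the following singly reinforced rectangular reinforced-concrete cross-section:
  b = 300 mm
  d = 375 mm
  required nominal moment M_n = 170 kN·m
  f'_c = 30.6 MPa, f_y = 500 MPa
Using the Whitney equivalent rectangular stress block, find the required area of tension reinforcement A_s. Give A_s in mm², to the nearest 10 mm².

A_s ≈ 990 mm²

With M_n = 0.85 f'_c a b (d − a/2), solve the quadratic for a:
a = d − √(d² − 2M_n/(0.85 f'_c b)) = 375 − √(375² − 2 × 170×10⁶/(0.85 × 30.6 × 300)) = 63.47 mm.
A_s = 0.85 f'_c a b / f_y = 0.85 × 30.6 × 63.47 × 300 / 500 = 990.5 mm².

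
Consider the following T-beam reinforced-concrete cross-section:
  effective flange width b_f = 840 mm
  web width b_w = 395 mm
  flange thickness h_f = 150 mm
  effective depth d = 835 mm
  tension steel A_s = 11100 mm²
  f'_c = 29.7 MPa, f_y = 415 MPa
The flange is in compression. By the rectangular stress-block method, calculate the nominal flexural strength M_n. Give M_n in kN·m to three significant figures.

Tension: T = A_s f_y = 11100 × 415 = 4606500 N.
Try a within the flange: a = T/(0.85 f'_c b_f) = 4606500/(0.85 × 29.7 × 840) = 217.23 mm.
a = 217.23 > h_f = 150 mm: the block extends into the web. Split into flange-overhang and web parts.
C_f = 0.85 f'_c (b_f − b_w) h_f = 0.85 × 29.7 × (840 − 395) × 150 = 1685104 N.
Remaining web compression depth: a_w = (T − C_f)/(0.85 f'_c b_w) = (4606500 − 1685104)/(0.85 × 29.7 × 395) = 292.97 mm.
M_n = C_f(d − h_f/2) + (T − C_f)(d − a_w/2) = 1685104 × (835 − 75) + 2921396 × (835 − 146.485) = 1280.68 + 2011.42 = 3292.10 × 10⁶ N·mm.
M_n = 3292.10 kN·m.

M_n ≈ 3290 kN·m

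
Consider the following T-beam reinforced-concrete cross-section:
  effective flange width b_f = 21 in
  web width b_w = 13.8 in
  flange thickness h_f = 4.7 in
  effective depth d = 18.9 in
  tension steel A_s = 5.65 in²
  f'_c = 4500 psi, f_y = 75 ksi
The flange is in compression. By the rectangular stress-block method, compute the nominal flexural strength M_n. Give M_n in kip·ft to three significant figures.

M_n ≈ 574 kip·ft

Tension: T = A_s f_y = 5.65 × 75 = 423.75 kips.
Try a within the flange: a = T/(0.85 f'_c b_f) = 423.75/(0.85 × 4.5 × 21) = 5.275 in.
a = 5.275 > h_f = 4.7 in: the block extends into the web. Split into flange-overhang and web parts.
C_f = 0.85 f'_c (b_f − b_w) h_f = 0.85 × 4.5 × (21 − 13.8) × 4.7 = 129.4 kips.
Remaining web compression depth: a_w = (T − C_f)/(0.85 f'_c b_w) = (423.75 − 129.4)/(0.85 × 4.5 × 13.8) = 5.576 in.
M_n = C_f(d − h_f/2) + (T − C_f)(d − a_w/2) = 129.4 × (18.9 − 2.35) + 294.35 × (18.9 − 2.788) = 2141.6 + 4742.6 = 6884.2 kip·in.
M_n = 6884.2/12 = 573.68 kip·ft.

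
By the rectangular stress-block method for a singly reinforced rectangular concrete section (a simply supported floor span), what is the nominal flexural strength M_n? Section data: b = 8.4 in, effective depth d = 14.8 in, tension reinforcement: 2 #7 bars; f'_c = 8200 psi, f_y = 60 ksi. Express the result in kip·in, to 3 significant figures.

A_s = 2 × 0.6 = 1.2 in².
T = A_s f_y = 1.2 × 60 = 72 kips.
a = T/(0.85 f'_c b) = 72/(0.85 × 8.2 × 8.4) = 1.230 in.
M_n = T(d − a/2) = 72 × (14.8 − 0.615) = 1021.3 kip·in.

M_n ≈ 1020 kip·in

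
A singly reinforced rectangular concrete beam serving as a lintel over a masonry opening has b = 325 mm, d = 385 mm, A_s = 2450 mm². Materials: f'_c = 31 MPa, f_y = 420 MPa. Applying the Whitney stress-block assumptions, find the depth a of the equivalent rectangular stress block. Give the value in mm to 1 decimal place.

a ≈ 120.2 mm

T = A_s f_y = 2450 × 420 = 1029000 N = 1029 kN.
Setting C = 0.85 f'_c a b equal to T: a = 1029000/(0.85 × 31 × 325) = 120.2 mm.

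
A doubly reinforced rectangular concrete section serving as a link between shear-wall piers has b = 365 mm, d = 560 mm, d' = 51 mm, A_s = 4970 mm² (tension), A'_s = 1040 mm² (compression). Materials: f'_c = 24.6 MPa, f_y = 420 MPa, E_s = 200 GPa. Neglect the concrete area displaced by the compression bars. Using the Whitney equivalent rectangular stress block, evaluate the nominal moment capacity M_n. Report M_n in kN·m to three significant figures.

Assume both tension and compression steel yield.
Net tension couple steel: A_s − A'_s = 3930 mm².
a = (A_s − A'_s) f_y / (0.85 f'_c b) = 1650600/(0.85 × 24.6 × 365) = 216.27 mm.
c = a/β₁ = 216.27/0.85 = 254.44 mm; ε'_s = 0.003(c − d')/c = 0.0024 ≥ f_y/E_s = 0.0021, so compression steel does yield.
M_n = (A_s − A'_s) f_y (d − a/2) + A'_s f_y (d − d') = [1650600 × (560 − 108.135) + 436800 × (560 − 51)] × 10⁻⁶ = 745.85 + 222.33 = 968.18 kN·m.

M_n ≈ 968 kN·m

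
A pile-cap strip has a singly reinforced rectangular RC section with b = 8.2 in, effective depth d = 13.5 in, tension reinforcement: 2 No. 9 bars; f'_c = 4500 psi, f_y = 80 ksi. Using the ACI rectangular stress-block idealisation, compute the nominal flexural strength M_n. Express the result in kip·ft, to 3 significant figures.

M_n ≈ 146 kip·ft

A_s = 2 × 1 = 2 in².
T = A_s f_y = 2 × 80 = 160 kips.
a = T/(0.85 f'_c b) = 160/(0.85 × 4.5 × 8.2) = 5.101 in.
M_n = T(d − a/2) = 160 × (13.5 − 2.5505) = 1751.9 kip·in = 1751.9/12 = 145.99 kip·ft.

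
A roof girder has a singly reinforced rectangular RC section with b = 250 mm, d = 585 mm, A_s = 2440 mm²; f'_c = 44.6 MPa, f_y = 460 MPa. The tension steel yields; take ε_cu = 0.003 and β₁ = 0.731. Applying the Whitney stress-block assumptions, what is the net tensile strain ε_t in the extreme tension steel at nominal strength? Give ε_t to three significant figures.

a = A_s f_y/(0.85 f'_c b) = 118.43 mm.
β₁ = 0.731, so c = a/β₁ = 118.43/0.731 = 162.01 mm.
From the linear strain diagram with ε_cu = 0.003: ε_t = 0.003 (d − c)/c = 0.003 × (585 − 162.01)/162.01 = 0.00783.
Since ε_t ≥ 0.005, the section is tension-controlled.

ε_t ≈ 0.00783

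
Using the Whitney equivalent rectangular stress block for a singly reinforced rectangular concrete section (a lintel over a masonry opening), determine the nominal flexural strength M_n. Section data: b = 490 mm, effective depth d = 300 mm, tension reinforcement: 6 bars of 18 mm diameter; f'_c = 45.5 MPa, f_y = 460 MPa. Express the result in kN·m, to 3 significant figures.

M_n ≈ 197 kN·m

A_s = 6 × 254 = 1524 mm².
T = A_s f_y = 1524 × 460 = 701040 N = 701.04 kN.
From C = T: a = T/(0.85 f'_c b) = 701040/(0.85 × 45.5 × 490) = 36.99 mm.
M_n = T(d − a/2) = 701.04 kN × (300 − 18.495) mm = 197.35 kN·m.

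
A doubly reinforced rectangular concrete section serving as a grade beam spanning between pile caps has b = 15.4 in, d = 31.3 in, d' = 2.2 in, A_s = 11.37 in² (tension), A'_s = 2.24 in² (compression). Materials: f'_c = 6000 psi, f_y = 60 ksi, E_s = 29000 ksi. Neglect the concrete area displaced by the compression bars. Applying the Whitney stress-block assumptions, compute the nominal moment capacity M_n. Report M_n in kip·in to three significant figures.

M_n ≈ 19100 kip·in

Assume both steels yield.
a = (A_s − A'_s) f_y/(0.85 f'_c b) = (11.37 − 2.24) × 60/(0.85 × 6 × 15.4) = 6.975 in.
c = a/β₁ = 6.975/0.75 = 9.300 in; ε'_s = 0.003(c − d')/c = 0.0023 ≥ ε_y = 0.0021, so the compression steel yields.
M_n = (A_s − A'_s) f_y (d − a/2) + A'_s f_y (d − d') = 547.8 × (31.3 − 3.4875) + 134.4 × (31.3 − 2.2) = 15235.7 + 3911.0 = 19146.7 kip·in.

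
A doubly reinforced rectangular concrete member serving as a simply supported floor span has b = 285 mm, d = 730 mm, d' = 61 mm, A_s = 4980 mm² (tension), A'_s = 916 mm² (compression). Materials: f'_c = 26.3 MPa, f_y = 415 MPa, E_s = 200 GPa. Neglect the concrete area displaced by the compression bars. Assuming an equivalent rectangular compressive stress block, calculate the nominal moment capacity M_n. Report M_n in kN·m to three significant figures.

M_n ≈ 1260 kN·m

Assume both tension and compression steel yield.
Net tension couple steel: A_s − A'_s = 4064 mm².
a = (A_s − A'_s) f_y / (0.85 f'_c b) = 1686560/(0.85 × 26.3 × 285) = 264.72 mm.
c = a/β₁ = 264.72/0.85 = 311.44 mm; ε'_s = 0.003(c − d')/c = 0.0024 ≥ f_y/E_s = 0.0021, so compression steel does yield.
M_n = (A_s − A'_s) f_y (d − a/2) + A'_s f_y (d − d') = [1686560 × (730 − 132.36) + 380140 × (730 − 61)] × 10⁻⁶ = 1007.96 + 254.31 = 1262.27 kN·m.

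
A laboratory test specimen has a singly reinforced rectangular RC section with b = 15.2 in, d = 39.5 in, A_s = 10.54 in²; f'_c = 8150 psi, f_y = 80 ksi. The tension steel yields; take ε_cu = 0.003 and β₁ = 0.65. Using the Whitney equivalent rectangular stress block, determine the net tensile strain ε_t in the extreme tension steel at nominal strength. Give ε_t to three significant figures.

a = A_s f_y/(0.85 f'_c b) = 8.008 in.
β₁ = 0.65, so c = a/β₁ = 8.008/0.65 = 12.320 in.
From the linear strain diagram with ε_cu = 0.003: ε_t = 0.003 (d − c)/c = 0.003 × (39.5 − 12.320)/12.320 = 0.00662.
Since ε_t ≥ 0.005, the section is tension-controlled.

ε_t ≈ 0.00662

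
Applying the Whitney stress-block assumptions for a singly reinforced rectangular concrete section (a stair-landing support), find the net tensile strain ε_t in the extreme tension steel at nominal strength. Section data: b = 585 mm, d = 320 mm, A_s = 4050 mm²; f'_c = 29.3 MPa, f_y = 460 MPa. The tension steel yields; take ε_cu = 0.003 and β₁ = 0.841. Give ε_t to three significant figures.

a = A_s f_y/(0.85 f'_c b) = 127.87 mm.
β₁ = 0.841, so c = a/β₁ = 127.87/0.841 = 152.05 mm.
From the linear strain diagram with ε_cu = 0.003: ε_t = 0.003 (d − c)/c = 0.003 × (320 − 152.05)/152.05 = 0.00331.
ε_t < 0.004 — the section is over-reinforced for flexure under ACI limits.

ε_t ≈ 0.00331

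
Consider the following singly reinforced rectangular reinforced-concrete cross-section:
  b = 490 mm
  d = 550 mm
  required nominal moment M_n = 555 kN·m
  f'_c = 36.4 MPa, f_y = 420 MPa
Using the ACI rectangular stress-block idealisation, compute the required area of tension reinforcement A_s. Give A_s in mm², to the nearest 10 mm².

A_s ≈ 2570 mm²

With M_n = 0.85 f'_c a b (d − a/2), solve the quadratic for a:
a = d − √(d² − 2M_n/(0.85 f'_c b)) = 550 − √(550² − 2 × 555×10⁶/(0.85 × 36.4 × 490)) = 71.16 mm.
A_s = 0.85 f'_c a b / f_y = 0.85 × 36.4 × 71.16 × 490 / 420 = 2568.6 mm².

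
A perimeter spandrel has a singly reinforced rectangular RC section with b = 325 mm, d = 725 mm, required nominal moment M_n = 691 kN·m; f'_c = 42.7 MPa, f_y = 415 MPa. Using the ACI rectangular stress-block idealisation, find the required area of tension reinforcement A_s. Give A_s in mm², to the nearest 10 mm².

With M_n = 0.85 f'_c a b (d − a/2), solve the quadratic for a:
a = d − √(d² − 2M_n/(0.85 f'_c b)) = 725 − √(725² − 2 × 691×10⁶/(0.85 × 42.7 × 325)) = 85.89 mm.
A_s = 0.85 f'_c a b / f_y = 0.85 × 42.7 × 85.89 × 325 / 415 = 2441.3 mm².

A_s ≈ 2440 mm²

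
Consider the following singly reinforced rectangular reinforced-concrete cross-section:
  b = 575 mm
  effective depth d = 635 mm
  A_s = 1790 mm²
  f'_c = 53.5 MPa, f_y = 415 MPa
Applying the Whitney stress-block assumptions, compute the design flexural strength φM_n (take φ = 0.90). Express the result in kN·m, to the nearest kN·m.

φM_n ≈ 415 kN·m

T = A_s f_y = 1790 × 415 = 742850 N = 742.85 kN.
From C = T: a = T/(0.85 f'_c b) = 742850/(0.85 × 53.5 × 575) = 28.41 mm.
M_n = T(d − a/2) = 742.85 kN × (635 − 14.205) mm = 461.16 kN·m.
φM_n = 0.90 × 461.16 = 415.04 kN·m.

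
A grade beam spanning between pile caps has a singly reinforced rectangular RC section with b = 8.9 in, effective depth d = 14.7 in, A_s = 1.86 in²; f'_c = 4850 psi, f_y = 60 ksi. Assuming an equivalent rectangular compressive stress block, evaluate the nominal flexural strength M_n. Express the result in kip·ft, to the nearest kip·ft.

T = A_s f_y = 1.86 × 60 = 111.6 kips.
a = T/(0.85 f'_c b) = 111.6/(0.85 × 4.85 × 8.9) = 3.042 in.
M_n = T(d − a/2) = 111.6 × (14.7 − 1.521) = 1470.8 kip·in = 1470.8/12 = 122.57 kip·ft.

M_n ≈ 123 kip·ft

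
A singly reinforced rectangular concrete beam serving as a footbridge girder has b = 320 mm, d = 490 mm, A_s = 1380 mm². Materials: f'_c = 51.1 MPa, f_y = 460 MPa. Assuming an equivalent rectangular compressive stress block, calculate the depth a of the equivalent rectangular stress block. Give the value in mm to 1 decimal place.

a ≈ 45.7 mm

T = A_s f_y = 1380 × 460 = 634800 N = 634.8 kN.
Setting C = 0.85 f'_c a b equal to T: a = 634800/(0.85 × 51.1 × 320) = 45.7 mm.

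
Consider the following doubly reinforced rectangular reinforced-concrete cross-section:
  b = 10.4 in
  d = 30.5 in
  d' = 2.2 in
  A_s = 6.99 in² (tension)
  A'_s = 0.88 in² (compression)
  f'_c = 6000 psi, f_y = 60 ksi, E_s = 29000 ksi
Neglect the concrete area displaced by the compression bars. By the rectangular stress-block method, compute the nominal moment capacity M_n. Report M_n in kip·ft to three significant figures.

M_n ≈ 951 kip·ft

Assume both steels yield.
a = (A_s − A'_s) f_y/(0.85 f'_c b) = (6.99 − 0.88) × 60/(0.85 × 6 × 10.4) = 6.912 in.
c = a/β₁ = 6.912/0.75 = 9.216 in; ε'_s = 0.003(c − d')/c = 0.0023 ≥ ε_y = 0.0021, so the compression steel yields.
M_n = (A_s − A'_s) f_y (d − a/2) + A'_s f_y (d − d') = 366.6 × (30.5 − 3.456) + 52.8 × (30.5 − 2.2) = 9914.3 + 1494.2 = 11408.5 kip·in = 11408.5/12 = 950.71 kip·ft.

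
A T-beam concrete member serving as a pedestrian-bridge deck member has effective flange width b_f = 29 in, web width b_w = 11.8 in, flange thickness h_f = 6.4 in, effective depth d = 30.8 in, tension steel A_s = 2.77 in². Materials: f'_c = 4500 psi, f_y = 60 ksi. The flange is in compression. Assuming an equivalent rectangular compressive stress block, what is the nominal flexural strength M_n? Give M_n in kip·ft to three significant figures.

M_n ≈ 416 kip·ft

Tension: T = A_s f_y = 2.77 × 60 = 166.2 kips.
Try a within the flange: a = T/(0.85 f'_c b_f) = 166.2/(0.85 × 4.5 × 29) = 1.498 in.
Since a = 1.498 ≤ h_f = 6.4 in, the stress block lies entirely in the flange; analyse as a rectangular beam of width b_f.
M_n = T(d − a/2) = 166.2 × (30.8 − 0.749) = 4994.5 kip·in.
M_n = 4994.5/12 = 416.21 kip·ft.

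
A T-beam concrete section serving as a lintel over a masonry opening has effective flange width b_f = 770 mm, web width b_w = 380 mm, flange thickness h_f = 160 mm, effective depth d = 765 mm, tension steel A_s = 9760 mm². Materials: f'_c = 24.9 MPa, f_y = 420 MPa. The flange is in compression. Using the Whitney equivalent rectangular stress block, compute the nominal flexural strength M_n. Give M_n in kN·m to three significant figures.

Tension: T = A_s f_y = 9760 × 420 = 4099200 N.
Try a within the flange: a = T/(0.85 f'_c b_f) = 4099200/(0.85 × 24.9 × 770) = 251.53 mm.
a = 251.53 > h_f = 160 mm: the block extends into the web. Split into flange-overhang and web parts.
C_f = 0.85 f'_c (b_f − b_w) h_f = 0.85 × 24.9 × (770 − 380) × 160 = 1320696 N.
Remaining web compression depth: a_w = (T − C_f)/(0.85 f'_c b_w) = (4099200 − 1320696)/(0.85 × 24.9 × 380) = 345.47 mm.
M_n = C_f(d − h_f/2) + (T − C_f)(d − a_w/2) = 1320696 × (765 − 80) + 2778504 × (765 − 172.735) = 904.68 + 1645.61 = 2550.29 × 10⁶ N·mm.
M_n = 2550.29 kN·m.

M_n ≈ 2550 kN·m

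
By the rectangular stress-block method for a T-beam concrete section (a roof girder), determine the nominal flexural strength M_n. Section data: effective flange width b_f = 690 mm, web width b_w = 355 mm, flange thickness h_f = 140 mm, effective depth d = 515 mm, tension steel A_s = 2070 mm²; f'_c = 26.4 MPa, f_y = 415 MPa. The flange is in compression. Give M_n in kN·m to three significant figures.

M_n ≈ 419 kN·m

Tension: T = A_s f_y = 2070 × 415 = 859050 N.
Try a within the flange: a = T/(0.85 f'_c b_f) = 859050/(0.85 × 26.4 × 690) = 55.48 mm.
Since a = 55.48 ≤ h_f = 140 mm, the stress block lies entirely in the flange; analyse as a rectangular beam of width b_f.
M_n = T(d − a/2) = 859050 × (515 − 27.74) = 418.58 × 10⁶ N·mm.
M_n = 418.58 kN·m.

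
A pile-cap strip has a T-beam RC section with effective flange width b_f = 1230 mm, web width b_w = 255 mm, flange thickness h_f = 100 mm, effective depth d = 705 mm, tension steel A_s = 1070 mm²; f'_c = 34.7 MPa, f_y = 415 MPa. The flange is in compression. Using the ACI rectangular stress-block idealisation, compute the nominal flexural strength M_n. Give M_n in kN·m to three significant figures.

Tension: T = A_s f_y = 1070 × 415 = 444050 N.
Try a within the flange: a = T/(0.85 f'_c b_f) = 444050/(0.85 × 34.7 × 1230) = 12.24 mm.
Since a = 12.24 ≤ h_f = 100 mm, the stress block lies entirely in the flange; analyse as a rectangular beam of width b_f.
M_n = T(d − a/2) = 444050 × (705 − 6.12) = 310.34 × 10⁶ N·mm.
M_n = 310.34 kN·m.

M_n ≈ 310 kN·m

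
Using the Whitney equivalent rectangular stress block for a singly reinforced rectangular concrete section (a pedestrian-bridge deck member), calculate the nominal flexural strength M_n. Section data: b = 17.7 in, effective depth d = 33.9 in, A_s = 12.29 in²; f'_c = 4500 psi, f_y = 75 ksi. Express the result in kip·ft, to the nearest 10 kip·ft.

M_n ≈ 2080 kip·ft

T = A_s f_y = 12.29 × 75 = 921.75 kips.
a = T/(0.85 f'_c b) = 921.75/(0.85 × 4.5 × 17.7) = 13.615 in.
M_n = T(d − a/2) = 921.75 × (33.9 − 6.8075) = 24972.5 kip·in = 24972.5/12 = 2081.04 kip·ft.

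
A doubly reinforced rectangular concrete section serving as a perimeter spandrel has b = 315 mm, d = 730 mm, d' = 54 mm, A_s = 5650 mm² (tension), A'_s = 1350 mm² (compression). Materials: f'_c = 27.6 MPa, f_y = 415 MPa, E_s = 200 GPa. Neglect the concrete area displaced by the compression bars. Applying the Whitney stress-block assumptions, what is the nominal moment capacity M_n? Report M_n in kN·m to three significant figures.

M_n ≈ 1470 kN·m

Assume both tension and compression steel yield.
Net tension couple steel: A_s − A'_s = 4300 mm².
a = (A_s − A'_s) f_y / (0.85 f'_c b) = 1784500/(0.85 × 27.6 × 315) = 241.48 mm.
c = a/β₁ = 241.48/0.85 = 284.09 mm; ε'_s = 0.003(c − d')/c = 0.0024 ≥ f_y/E_s = 0.0021, so compression steel does yield.
M_n = (A_s − A'_s) f_y (d − a/2) + A'_s f_y (d − d') = [1784500 × (730 − 120.74) + 560250 × (730 − 54)] × 10⁻⁶ = 1087.22 + 378.73 = 1465.95 kN·m.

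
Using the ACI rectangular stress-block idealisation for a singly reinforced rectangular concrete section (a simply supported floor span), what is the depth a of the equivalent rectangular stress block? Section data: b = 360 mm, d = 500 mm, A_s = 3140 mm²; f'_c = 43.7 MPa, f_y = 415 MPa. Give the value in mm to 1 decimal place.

a ≈ 97.4 mm

T = A_s f_y = 3140 × 415 = 1303100 N = 1303.1 kN.
Setting C = 0.85 f'_c a b equal to T: a = 1303100/(0.85 × 43.7 × 360) = 97.4 mm.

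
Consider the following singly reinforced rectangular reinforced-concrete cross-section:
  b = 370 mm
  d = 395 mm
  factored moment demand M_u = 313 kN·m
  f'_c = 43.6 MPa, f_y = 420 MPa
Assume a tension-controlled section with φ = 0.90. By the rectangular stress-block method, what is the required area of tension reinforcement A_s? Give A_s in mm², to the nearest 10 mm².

A_s ≈ 2300 mm²

M_n = M_u/φ = 313/0.90 = 347.778 kN·m.
With M_n = 0.85 f'_c a b (d − a/2), solve the quadratic for a:
a = d − √(d² − 2M_n/(0.85 f'_c b)) = 395 − √(395² − 2 × 347.778×10⁶/(0.85 × 43.6 × 370)) = 70.50 mm.
A_s = 0.85 f'_c a b / f_y = 0.85 × 43.6 × 70.50 × 370 / 420 = 2301.7 mm².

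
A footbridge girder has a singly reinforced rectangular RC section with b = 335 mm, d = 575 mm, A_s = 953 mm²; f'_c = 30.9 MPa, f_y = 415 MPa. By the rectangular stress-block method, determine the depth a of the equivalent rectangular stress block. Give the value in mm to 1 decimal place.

a ≈ 44.9 mm

T = A_s f_y = 953 × 415 = 395495 N = 395.495 kN.
Setting C = 0.85 f'_c a b equal to T: a = 395495/(0.85 × 30.9 × 335) = 44.9 mm.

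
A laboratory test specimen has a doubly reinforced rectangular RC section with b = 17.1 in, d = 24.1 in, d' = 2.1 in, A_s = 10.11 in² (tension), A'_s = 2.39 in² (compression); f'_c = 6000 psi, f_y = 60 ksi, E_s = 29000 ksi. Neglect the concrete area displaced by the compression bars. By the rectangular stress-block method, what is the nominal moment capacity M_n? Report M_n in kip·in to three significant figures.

M_n ≈ 13100 kip·in

Assume both steels yield.
a = (A_s − A'_s) f_y/(0.85 f'_c b) = (10.11 − 2.39) × 60/(0.85 × 6 × 17.1) = 5.311 in.
c = a/β₁ = 5.311/0.75 = 7.081 in; ε'_s = 0.003(c − d')/c = 0.0021 ≥ ε_y = 0.0021, so the compression steel yields.
M_n = (A_s − A'_s) f_y (d − a/2) + A'_s f_y (d − d') = 463.2 × (24.1 − 2.6555) + 143.4 × (24.1 − 2.1) = 9933.1 + 3154.8 = 13087.9 kip·in.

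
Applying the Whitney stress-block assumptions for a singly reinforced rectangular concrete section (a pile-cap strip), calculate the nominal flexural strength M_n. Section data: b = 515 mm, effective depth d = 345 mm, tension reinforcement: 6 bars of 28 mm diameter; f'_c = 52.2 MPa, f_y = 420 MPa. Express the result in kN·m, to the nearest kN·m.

A_s = 6 × 616 = 3696 mm².
T = A_s f_y = 3696 × 420 = 1552320 N = 1552.32 kN.
From C = T: a = T/(0.85 f'_c b) = 1552320/(0.85 × 52.2 × 515) = 67.93 mm.
M_n = T(d − a/2) = 1552.32 kN × (345 − 33.965) mm = 482.83 kN·m.

M_n ≈ 483 kN·m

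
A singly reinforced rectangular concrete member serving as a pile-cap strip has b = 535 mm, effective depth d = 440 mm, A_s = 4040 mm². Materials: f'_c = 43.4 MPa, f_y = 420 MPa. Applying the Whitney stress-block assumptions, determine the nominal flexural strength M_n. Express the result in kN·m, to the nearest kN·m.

M_n ≈ 674 kN·m

T = A_s f_y = 4040 × 420 = 1696800 N = 1696.8 kN.
From C = T: a = T/(0.85 f'_c b) = 1696800/(0.85 × 43.4 × 535) = 85.97 mm.
M_n = T(d − a/2) = 1696.8 kN × (440 − 42.985) mm = 673.66 kN·m.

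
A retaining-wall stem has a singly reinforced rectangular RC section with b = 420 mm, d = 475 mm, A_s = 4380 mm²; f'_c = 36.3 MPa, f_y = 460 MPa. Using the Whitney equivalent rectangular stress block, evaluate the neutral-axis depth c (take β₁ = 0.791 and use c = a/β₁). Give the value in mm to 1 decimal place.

c ≈ 196.6 mm

T = A_s f_y = 4380 × 460 = 2014800 N = 2014.8 kN.
Setting C = 0.85 f'_c a b equal to T: a = 2014800/(0.85 × 36.3 × 420) = 155.474 mm.
With β₁ = 0.791, c = a/β₁ = 155.474/0.791 = 196.6 mm.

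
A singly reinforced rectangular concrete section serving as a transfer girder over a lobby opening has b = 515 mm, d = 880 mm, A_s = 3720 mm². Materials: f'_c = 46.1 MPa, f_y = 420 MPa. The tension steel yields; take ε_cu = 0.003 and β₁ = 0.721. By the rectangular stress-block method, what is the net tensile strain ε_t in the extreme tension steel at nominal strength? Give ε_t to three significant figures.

a = A_s f_y/(0.85 f'_c b) = 77.42 mm.
β₁ = 0.721, so c = a/β₁ = 77.42/0.721 = 107.38 mm.
From the linear strain diagram with ε_cu = 0.003: ε_t = 0.003 (d − c)/c = 0.003 × (880 − 107.38)/107.38 = 0.0216.
Since ε_t ≥ 0.005, the section is tension-controlled.

ε_t ≈ 0.0216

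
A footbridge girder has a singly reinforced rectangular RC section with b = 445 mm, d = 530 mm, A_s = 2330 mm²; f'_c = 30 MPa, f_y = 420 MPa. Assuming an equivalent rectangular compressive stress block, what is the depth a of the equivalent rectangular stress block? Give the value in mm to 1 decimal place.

a ≈ 86.2 mm

T = A_s f_y = 2330 × 420 = 978600 N = 978.6 kN.
Setting C = 0.85 f'_c a b equal to T: a = 978600/(0.85 × 30 × 445) = 86.2 mm.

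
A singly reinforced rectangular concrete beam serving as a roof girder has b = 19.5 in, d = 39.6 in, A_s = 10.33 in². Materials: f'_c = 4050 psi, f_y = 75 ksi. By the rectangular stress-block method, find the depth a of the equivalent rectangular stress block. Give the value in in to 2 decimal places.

T = A_s f_y = 10.33 × 75 = 774.75 kips.
a = T/(0.85 f'_c b) = 774.75/(0.85 × 4.05 × 19.5) = 11.54 in.

a ≈ 11.54 in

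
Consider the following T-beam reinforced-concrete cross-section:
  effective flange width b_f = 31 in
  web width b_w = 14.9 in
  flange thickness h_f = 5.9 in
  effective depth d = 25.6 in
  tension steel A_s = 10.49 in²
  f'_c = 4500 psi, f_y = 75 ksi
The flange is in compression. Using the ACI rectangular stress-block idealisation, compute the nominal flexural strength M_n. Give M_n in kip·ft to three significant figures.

M_n ≈ 1460 kip·ft

Tension: T = A_s f_y = 10.49 × 75 = 786.75 kips.
Try a within the flange: a = T/(0.85 f'_c b_f) = 786.75/(0.85 × 4.5 × 31) = 6.635 in.
a = 6.635 > h_f = 5.9 in: the block extends into the web. Split into flange-overhang and web parts.
C_f = 0.85 f'_c (b_f − b_w) h_f = 0.85 × 4.5 × (31 − 14.9) × 5.9 = 363.3 kips.
Remaining web compression depth: a_w = (T − C_f)/(0.85 f'_c b_w) = (786.75 − 363.3)/(0.85 × 4.5 × 14.9) = 7.430 in.
M_n = C_f(d − h_f/2) + (T − C_f)(d − a_w/2) = 363.3 × (25.6 − 2.95) + 423.45 × (25.6 − 3.715) = 8228.7 + 9267.2 = 17495.9 kip·in.
M_n = 17495.9/12 = 1457.99 kip·ft.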